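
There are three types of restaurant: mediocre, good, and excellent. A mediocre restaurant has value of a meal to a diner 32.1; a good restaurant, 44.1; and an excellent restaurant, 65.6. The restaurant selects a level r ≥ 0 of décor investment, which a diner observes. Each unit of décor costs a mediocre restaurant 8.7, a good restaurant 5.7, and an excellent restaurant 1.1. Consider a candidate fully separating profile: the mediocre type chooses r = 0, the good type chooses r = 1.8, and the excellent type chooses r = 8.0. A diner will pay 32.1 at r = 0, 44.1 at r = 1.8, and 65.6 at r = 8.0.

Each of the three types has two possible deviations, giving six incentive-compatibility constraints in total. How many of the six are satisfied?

6

Good (own payoff 44.1 − 5.7×1.8 = 33.84): to r=0 gives 32.1 → no gain ✓; to r=8.0 gives 65.6 − 5.7×8.0 = 20 → no gain ✓.
Excellent (own payoff 65.6 − 1.1×8.0 = 56.8): to r=0 gives 32.1 → no gain ✓; to r=1.8 gives 44.1 − 1.1×1.8 = 42.12 → no gain ✓.
Mediocre (own payoff 32.1): to r=1.8 gives 44.1 − 8.7×1.8 = 28.44 → no gain ✓; to r=8.0 gives 65.6 − 8.7×8.0 = -4 → no gain ✓.
6 of the 6 constraints hold; this profile is a separating equilibrium.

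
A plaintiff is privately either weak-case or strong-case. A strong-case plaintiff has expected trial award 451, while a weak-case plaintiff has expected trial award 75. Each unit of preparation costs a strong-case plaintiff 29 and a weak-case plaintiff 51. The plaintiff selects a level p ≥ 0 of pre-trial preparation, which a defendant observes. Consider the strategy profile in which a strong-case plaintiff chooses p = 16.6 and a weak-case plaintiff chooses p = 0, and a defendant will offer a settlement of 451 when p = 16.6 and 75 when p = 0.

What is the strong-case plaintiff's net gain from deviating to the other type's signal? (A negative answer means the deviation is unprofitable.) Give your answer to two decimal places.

Playing p = 16.6 the strong-case plaintiff receives 451 − 29 × 16.6 = -30.4.
Deviating to p = 0 yields 75 instead.
Gain from deviating: 75 − (-30.4) = 105.40.
The gain is positive, so the strong-case type's incentive-compatibility constraint is violated — this profile is not a separating equilibrium.

105.40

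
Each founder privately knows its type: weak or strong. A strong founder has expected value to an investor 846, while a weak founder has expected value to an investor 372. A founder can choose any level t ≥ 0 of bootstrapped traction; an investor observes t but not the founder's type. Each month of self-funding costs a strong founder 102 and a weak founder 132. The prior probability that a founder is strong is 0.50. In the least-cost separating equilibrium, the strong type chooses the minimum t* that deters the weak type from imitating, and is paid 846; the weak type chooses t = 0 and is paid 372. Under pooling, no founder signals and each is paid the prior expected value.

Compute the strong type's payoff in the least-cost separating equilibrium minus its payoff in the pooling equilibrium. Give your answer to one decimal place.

-129.3

Least-cost separating signal: t* solves 372 = 846 − 132·t*, so t* = (846 − 372)/132 ≈ 3.5909.
Strong type's separating payoff: 846 − 102 × t* = 846 − 102 × (846 − 372)/132 = 846 − 48348/132 ≈ 479.727.
Pooling payoff: 0.50 × 846 + 0.50 × 372 = 609.
Difference: 479.727 − 609 = -129.273, i.e. -129.3 to one decimal place.
The strong type would prefer the pooling outcome.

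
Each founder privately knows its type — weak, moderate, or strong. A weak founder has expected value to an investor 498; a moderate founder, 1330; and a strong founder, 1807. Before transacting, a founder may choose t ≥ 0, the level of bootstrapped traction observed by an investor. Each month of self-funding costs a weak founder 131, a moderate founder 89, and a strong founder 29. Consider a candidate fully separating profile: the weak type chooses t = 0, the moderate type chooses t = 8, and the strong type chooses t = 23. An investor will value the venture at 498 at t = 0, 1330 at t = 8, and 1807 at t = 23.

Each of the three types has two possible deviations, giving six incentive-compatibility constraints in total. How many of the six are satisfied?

6

Weak (own payoff 498): to t=8 gives 1330 − 131×8 = 282 → no gain ✓; to t=23 gives 1807 − 131×23 = -1206 → no gain ✓.
Strong (own payoff 1807 − 29×23 = 1140): to t=0 gives 498 → no gain ✓; to t=8 gives 1330 − 29×8 = 1098 → no gain ✓.
Moderate (own payoff 1330 − 89×8 = 618): to t=0 gives 498 → no gain ✓; to t=23 gives 1807 − 89×23 = -240 → no gain ✓.
6 of the 6 constraints hold; this profile is a separating equilibrium.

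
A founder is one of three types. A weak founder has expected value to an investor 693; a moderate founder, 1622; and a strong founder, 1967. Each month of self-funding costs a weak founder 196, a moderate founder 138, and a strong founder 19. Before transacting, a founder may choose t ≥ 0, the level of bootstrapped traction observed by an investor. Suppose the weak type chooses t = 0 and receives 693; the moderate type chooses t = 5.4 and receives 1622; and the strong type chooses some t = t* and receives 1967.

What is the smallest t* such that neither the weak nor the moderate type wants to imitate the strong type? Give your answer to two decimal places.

7.90

Moderate type (on-path payoff 1622 − 138×5.4 = 876.8) won't mimic when 876.8 ≥ 1967 − 138·t*, i.e. t* ≥ 7.90.
Weak type (on-path payoff 693) won't mimic when 693 ≥ 1967 − 196·t*, i.e. t* ≥ 6.50.
Both must hold, so t* = max(6.50, 7.90) = 7.90. The moderate type's constraint binds.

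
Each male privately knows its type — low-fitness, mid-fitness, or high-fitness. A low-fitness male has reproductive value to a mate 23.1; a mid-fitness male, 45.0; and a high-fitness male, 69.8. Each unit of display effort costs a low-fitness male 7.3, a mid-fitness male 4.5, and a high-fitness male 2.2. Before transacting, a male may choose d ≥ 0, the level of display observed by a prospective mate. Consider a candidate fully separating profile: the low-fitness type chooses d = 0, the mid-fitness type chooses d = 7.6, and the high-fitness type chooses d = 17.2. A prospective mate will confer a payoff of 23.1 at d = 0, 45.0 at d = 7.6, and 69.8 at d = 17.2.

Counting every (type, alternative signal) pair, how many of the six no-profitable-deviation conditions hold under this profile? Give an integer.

Mid-fitness (own payoff 45.0 − 4.5×7.6 = 10.8): to d=0 gives 23.1 → profitable ✗; to d=17.2 gives 69.8 − 4.5×17.2 = -7.6 → no gain ✓.
Low-fitness (own payoff 23.1): to d=7.6 gives 45.0 − 7.3×7.6 = -10.48 → no gain ✓; to d=17.2 gives 69.8 − 7.3×17.2 = -55.76 → no gain ✓.
High-fitness (own payoff 69.8 − 2.2×17.2 = 31.96): to d=0 gives 23.1 → no gain ✓; to d=7.6 gives 45.0 − 2.2×7.6 = 28.28 → no gain ✓.
5 of the 6 constraints hold; not an equilibrium.

5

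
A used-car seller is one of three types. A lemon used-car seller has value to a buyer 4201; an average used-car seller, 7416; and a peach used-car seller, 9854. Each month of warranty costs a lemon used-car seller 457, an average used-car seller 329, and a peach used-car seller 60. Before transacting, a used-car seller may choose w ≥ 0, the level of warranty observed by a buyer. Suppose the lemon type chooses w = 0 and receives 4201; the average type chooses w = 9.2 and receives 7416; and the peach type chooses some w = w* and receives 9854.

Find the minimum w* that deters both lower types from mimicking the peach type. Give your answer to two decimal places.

16.61

Average type (on-path payoff 7416 − 329×9.2 = 4389.2) won't mimic when 4389.2 ≥ 9854 − 329·w*, i.e. w* ≥ 16.61.
Lemon type (on-path payoff 4201) won't mimic when 4201 ≥ 9854 − 457·w*, i.e. w* ≥ 12.37.
Both must hold, so w* = max(12.37, 16.61) = 16.61. The average type's constraint binds.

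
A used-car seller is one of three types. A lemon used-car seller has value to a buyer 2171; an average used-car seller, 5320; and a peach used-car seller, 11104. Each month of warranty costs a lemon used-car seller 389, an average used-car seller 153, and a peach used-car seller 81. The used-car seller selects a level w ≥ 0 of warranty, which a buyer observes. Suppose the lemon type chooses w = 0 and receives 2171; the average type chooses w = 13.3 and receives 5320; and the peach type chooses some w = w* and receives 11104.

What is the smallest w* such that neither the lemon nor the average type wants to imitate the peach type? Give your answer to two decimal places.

Average type (on-path payoff 5320 − 153×13.3 = 3285.1) won't mimic when 3285.1 ≥ 11104 − 153·w*, i.e. w* ≥ 51.10.
Lemon type (on-path payoff 2171) won't mimic when 2171 ≥ 11104 − 389·w*, i.e. w* ≥ 22.96.
Both must hold, so w* = max(22.96, 51.10) = 51.10. The average type's constraint binds.

51.10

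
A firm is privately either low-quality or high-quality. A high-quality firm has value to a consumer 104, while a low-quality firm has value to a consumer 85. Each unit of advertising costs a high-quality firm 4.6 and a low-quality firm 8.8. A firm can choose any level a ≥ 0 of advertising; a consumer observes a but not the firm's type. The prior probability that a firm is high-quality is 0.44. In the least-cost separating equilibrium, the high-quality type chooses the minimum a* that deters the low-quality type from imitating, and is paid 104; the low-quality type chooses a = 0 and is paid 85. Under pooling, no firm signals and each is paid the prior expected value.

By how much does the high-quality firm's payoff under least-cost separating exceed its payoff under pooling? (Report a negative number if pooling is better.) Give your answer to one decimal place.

0.7

Least-cost separating signal: a* solves 85 = 104 − 8.8·a*, so a* = (104 − 85)/8.8 ≈ 2.1591.
High-quality type's separating payoff: 104 − 4.6 × a* = 104 − 4.6 × (104 − 85)/8.8 = 104 − 87.4/8.8 ≈ 94.068.
Pooling payoff: 0.44 × 104 + 0.56 × 85 = 93.36.
Difference: 94.068 − 93.36 = 0.708, i.e. 0.7 to one decimal place.
The high-quality type prefers to separate.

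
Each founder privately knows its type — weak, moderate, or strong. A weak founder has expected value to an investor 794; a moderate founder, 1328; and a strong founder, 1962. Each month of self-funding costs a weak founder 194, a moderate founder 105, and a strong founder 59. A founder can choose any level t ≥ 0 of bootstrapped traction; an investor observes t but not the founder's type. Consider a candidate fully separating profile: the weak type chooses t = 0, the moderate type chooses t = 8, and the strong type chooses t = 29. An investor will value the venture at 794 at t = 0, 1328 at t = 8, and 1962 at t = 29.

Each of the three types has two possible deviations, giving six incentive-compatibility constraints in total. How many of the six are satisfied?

3

Moderate (own payoff 1328 − 105×8 = 488): to t=0 gives 794 → profitable ✗; to t=29 gives 1962 − 105×29 = -1083 → no gain ✓.
Strong (own payoff 1962 − 59×29 = 251): to t=0 gives 794 → profitable ✗; to t=8 gives 1328 − 59×8 = 856 → profitable ✗.
Weak (own payoff 794): to t=8 gives 1328 − 194×8 = -224 → no gain ✓; to t=29 gives 1962 − 194×29 = -3664 → no gain ✓.
3 of the 6 constraints hold; not an equilibrium.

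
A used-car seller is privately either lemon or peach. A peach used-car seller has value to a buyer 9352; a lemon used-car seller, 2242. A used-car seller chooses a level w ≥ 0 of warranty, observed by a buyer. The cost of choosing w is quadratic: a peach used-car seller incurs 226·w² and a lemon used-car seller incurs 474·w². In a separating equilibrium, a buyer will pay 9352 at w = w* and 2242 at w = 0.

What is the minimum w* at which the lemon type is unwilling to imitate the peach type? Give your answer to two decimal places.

The lemon type at w = 0 receives 2242; imitating at w* yields 9352 − 474·w*².
Indifference: 2242 = 9352 − 474·w*², so w*² = (9352 − 2242) / 474 = 15.
w* = √15 ≈ 3.87.

3.87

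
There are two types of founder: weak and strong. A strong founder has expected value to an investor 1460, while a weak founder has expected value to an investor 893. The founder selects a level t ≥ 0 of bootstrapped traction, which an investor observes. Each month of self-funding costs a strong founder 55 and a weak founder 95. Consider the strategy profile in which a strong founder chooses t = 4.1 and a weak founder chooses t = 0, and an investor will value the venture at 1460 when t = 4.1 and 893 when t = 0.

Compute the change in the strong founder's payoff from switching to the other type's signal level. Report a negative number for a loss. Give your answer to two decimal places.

-341.50

Playing t = 4.1 the strong founder receives 1460 − 55 × 4.1 = 1234.5.
Deviating to t = 0 yields 893 instead.
Gain from deviating: 893 − 1234.5 = -341.50.
The gain is negative, so the strong type's incentive-compatibility constraint is satisfied.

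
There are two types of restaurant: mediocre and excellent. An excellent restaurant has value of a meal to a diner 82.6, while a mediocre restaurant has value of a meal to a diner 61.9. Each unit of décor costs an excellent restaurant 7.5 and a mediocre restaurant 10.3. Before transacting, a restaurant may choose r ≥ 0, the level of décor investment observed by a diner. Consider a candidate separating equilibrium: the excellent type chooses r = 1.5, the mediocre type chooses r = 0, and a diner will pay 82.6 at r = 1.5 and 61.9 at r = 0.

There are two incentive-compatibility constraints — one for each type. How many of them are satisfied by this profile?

Mediocre type: stay at 0 → 61.9; mimic → 82.6 − 10.3 × 1.5 = 67.15. IC fails (61.9 < 67.15).
Excellent type: signal → 82.6 − 7.5 × 1.5 = 71.35; deviate to 0 → 61.9. IC holds (71.35 ≥ 61.9).
1 of 2 constraints hold, so this profile is not an equilibrium.

1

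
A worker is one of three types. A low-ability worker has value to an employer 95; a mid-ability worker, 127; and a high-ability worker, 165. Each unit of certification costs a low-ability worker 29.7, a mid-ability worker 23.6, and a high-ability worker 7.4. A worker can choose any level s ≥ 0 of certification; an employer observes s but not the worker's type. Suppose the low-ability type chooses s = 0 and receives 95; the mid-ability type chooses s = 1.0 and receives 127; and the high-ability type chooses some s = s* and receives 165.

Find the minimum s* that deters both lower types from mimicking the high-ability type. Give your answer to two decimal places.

Mid-ability type (on-path payoff 127 − 23.6×1.0 = 103.4) won't mimic when 103.4 ≥ 165 − 23.6·s*, i.e. s* ≥ 2.61.
Low-ability type (on-path payoff 95) won't mimic when 95 ≥ 165 − 29.7·s*, i.e. s* ≥ 2.36.
Both must hold, so s* = max(2.36, 2.61) = 2.61. The mid-ability type's constraint binds.

2.61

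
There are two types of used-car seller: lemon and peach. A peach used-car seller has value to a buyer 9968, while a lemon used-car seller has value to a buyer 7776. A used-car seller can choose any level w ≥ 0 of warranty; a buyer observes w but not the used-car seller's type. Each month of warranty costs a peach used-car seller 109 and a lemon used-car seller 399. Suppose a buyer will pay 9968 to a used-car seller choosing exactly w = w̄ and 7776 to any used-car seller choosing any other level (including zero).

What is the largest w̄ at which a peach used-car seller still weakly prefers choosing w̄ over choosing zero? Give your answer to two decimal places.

Choosing w̄ yields the peach type 9968 − 109·w̄; choosing zero yields 7776.
The peach type is indifferent at 9968 − 109·w̄ = 7776, i.e. w̄ = (9968 − 7776) / 109 ≈ 20.11.
For any w̄ above 20.11 the peach type would rather pool at zero, so separation collapses.

20.11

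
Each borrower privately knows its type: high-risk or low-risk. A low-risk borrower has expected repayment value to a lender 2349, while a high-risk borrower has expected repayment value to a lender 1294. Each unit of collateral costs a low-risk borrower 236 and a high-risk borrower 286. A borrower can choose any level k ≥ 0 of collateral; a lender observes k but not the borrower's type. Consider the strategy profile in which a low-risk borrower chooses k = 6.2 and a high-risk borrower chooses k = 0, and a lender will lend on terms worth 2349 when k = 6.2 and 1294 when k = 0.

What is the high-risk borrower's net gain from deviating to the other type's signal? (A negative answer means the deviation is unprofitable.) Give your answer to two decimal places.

Playing k = 0 the high-risk borrower receives 1294.
Deviating to k = 6.2 brings payment 2349 at cost 286 × 6.2 = 1773.2, netting 575.8.
Gain from deviating: 575.8 − 1294 = -718.20.
The gain is negative, so the high-risk type's incentive-compatibility constraint is satisfied.

-718.20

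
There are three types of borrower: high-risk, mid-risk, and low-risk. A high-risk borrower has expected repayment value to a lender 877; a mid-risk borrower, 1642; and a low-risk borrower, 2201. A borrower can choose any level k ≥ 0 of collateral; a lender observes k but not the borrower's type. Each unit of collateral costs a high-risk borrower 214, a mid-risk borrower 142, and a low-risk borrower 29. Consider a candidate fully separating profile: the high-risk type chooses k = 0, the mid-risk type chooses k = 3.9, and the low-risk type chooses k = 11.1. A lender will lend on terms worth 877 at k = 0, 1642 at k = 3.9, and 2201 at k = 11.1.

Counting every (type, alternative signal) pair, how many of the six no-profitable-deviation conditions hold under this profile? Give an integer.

Mid-risk (own payoff 1642 − 142×3.9 = 1088.2): to k=0 gives 877 → no gain ✓; to k=11.1 gives 2201 − 142×11.1 = 624.8 → no gain ✓.
High-risk (own payoff 877): to k=3.9 gives 1642 − 214×3.9 = 807.4 → no gain ✓; to k=11.1 gives 2201 − 214×11.1 = -174.4 → no gain ✓.
Low-risk (own payoff 2201 − 29×11.1 = 1879.1): to k=0 gives 877 → no gain ✓; to k=3.9 gives 1642 − 29×3.9 = 1528.9 → no gain ✓.
6 of the 6 constraints hold; this profile is a separating equilibrium.

6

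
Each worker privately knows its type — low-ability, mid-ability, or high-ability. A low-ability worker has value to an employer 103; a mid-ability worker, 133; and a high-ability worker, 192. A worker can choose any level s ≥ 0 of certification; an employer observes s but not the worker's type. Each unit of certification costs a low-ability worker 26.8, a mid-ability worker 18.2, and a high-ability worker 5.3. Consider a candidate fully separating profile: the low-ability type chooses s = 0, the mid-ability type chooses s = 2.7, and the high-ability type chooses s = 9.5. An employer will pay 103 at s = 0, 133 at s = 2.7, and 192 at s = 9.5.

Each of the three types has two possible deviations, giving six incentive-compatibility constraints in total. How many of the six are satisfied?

5

High-ability (own payoff 192 − 5.3×9.5 = 141.65): to s=0 gives 103 → no gain ✓; to s=2.7 gives 133 − 5.3×2.7 = 118.69 → no gain ✓.
Low-ability (own payoff 103): to s=2.7 gives 133 − 26.8×2.7 = 60.64 → no gain ✓; to s=9.5 gives 192 − 26.8×9.5 = -62.6 → no gain ✓.
Mid-ability (own payoff 133 − 18.2×2.7 = 83.86): to s=0 gives 103 → profitable ✗; to s=9.5 gives 192 − 18.2×9.5 = 19.1 → no gain ✓.
5 of the 6 constraints hold; not an equilibrium.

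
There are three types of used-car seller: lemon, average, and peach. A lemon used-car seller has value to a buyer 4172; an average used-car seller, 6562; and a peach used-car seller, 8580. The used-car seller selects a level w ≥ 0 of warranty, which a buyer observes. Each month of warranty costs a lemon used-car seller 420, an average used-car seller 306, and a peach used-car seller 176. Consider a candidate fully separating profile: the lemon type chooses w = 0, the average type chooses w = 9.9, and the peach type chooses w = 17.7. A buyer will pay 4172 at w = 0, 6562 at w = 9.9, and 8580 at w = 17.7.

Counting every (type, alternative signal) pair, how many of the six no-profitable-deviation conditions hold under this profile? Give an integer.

5

Lemon (own payoff 4172): to w=9.9 gives 6562 − 420×9.9 = 2404 → no gain ✓; to w=17.7 gives 8580 − 420×17.7 = 1146 → no gain ✓.
Peach (own payoff 8580 − 176×17.7 = 5464.8): to w=0 gives 4172 → no gain ✓; to w=9.9 gives 6562 − 176×9.9 = 4819.6 → no gain ✓.
Average (own payoff 6562 − 306×9.9 = 3532.6): to w=0 gives 4172 → profitable ✗; to w=17.7 gives 8580 − 306×17.7 = 3163.8 → no gain ✓.
5 of the 6 constraints hold; not an equilibrium.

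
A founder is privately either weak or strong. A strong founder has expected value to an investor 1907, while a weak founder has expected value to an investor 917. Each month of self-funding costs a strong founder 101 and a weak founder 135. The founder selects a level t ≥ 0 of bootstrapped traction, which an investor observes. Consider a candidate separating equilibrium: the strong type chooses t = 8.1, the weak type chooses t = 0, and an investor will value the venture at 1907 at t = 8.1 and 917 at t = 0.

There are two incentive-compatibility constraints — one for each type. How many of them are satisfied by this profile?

2

Weak type: stay at 0 → 917; mimic → 1907 − 135 × 8.1 = 813.5. IC holds (917 ≥ 813.5).
Strong type: signal → 1907 − 101 × 8.1 = 1088.9; deviate to 0 → 917. IC holds (1088.9 ≥ 917).
2 of 2 constraints hold, so this is a separating equilibrium.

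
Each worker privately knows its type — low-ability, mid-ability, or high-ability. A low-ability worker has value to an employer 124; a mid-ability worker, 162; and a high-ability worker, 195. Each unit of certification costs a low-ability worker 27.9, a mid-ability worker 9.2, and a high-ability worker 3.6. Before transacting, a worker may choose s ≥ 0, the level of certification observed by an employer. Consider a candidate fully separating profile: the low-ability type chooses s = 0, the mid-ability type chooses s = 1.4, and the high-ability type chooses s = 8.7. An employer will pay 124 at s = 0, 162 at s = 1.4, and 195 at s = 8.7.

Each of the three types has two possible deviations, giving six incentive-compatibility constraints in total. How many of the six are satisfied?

Low-ability (own payoff 124): to s=1.4 gives 162 − 27.9×1.4 = 122.94 → no gain ✓; to s=8.7 gives 195 − 27.9×8.7 = -47.73 → no gain ✓.
Mid-ability (own payoff 162 − 9.2×1.4 = 149.12): to s=0 gives 124 → no gain ✓; to s=8.7 gives 195 − 9.2×8.7 = 114.96 → no gain ✓.
High-ability (own payoff 195 − 3.6×8.7 = 163.68): to s=0 gives 124 → no gain ✓; to s=1.4 gives 162 − 3.6×1.4 = 156.96 → no gain ✓.
6 of the 6 constraints hold; this profile is a separating equilibrium.

6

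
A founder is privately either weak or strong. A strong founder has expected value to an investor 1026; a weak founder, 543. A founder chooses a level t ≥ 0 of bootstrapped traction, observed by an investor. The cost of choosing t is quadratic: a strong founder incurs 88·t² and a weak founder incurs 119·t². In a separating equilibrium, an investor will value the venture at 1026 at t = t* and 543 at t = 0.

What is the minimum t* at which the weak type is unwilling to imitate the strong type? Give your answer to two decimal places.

2.01

The weak type at t = 0 receives 543; imitating at t* yields 1026 − 119·t*².
Indifference: 543 = 1026 − 119·t*², so t*² = (1026 − 543) / 119 ≈ 4.0588.
t* = √4.0588 ≈ 2.01.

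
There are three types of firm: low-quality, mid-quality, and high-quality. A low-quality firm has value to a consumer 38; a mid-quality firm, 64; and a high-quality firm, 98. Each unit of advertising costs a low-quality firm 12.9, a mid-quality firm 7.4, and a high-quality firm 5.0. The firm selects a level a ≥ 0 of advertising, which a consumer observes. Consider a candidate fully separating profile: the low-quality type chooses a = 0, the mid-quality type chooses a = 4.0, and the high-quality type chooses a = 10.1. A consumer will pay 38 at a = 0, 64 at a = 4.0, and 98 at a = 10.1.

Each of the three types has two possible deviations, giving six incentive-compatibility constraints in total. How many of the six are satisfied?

5

Mid-quality (own payoff 64 − 7.4×4.0 = 34.4): to a=0 gives 38 → profitable ✗; to a=10.1 gives 98 − 7.4×10.1 = 23.26 → no gain ✓.
High-quality (own payoff 98 − 5.0×10.1 = 47.5): to a=0 gives 38 → no gain ✓; to a=4.0 gives 64 − 5.0×4.0 = 44 → no gain ✓.
Low-quality (own payoff 38): to a=4.0 gives 64 − 12.9×4.0 = 12.4 → no gain ✓; to a=10.1 gives 98 − 12.9×10.1 = -32.29 → no gain ✓.
5 of the 6 constraints hold; not an equilibrium.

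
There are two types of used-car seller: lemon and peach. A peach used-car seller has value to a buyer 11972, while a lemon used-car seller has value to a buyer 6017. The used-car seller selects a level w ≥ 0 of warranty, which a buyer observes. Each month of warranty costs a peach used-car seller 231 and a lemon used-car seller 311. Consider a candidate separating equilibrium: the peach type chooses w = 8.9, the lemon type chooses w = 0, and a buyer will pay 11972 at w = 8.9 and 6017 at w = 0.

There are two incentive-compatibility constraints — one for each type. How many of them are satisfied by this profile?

Peach type: signal → 11972 − 231 × 8.9 = 9916.1; deviate to 0 → 6017. IC holds (9916.1 ≥ 6017).
Lemon type: stay at 0 → 6017; mimic → 11972 − 311 × 8.9 = 9204.1. IC fails (6017 < 9204.1).
1 of 2 constraints hold, so this profile is not an equilibrium.

1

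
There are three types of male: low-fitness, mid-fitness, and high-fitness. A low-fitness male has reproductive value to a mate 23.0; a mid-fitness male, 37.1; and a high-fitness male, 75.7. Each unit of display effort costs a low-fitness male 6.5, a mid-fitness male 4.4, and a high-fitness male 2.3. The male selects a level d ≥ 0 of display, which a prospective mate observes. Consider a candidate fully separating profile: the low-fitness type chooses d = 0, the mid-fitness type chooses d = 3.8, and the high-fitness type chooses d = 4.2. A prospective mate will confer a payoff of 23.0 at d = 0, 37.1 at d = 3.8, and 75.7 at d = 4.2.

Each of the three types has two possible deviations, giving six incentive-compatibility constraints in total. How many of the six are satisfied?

3

Mid-fitness (own payoff 37.1 − 4.4×3.8 = 20.38): to d=0 gives 23.0 → profitable ✗; to d=4.2 gives 75.7 − 4.4×4.2 = 57.22 → profitable ✗.
High-fitness (own payoff 75.7 − 2.3×4.2 = 66.04): to d=0 gives 23.0 → no gain ✓; to d=3.8 gives 37.1 − 2.3×3.8 = 28.36 → no gain ✓.
Low-fitness (own payoff 23.0): to d=3.8 gives 37.1 − 6.5×3.8 = 12.4 → no gain ✓; to d=4.2 gives 75.7 − 6.5×4.2 = 48.4 → profitable ✗.
3 of the 6 constraints hold; not an equilibrium.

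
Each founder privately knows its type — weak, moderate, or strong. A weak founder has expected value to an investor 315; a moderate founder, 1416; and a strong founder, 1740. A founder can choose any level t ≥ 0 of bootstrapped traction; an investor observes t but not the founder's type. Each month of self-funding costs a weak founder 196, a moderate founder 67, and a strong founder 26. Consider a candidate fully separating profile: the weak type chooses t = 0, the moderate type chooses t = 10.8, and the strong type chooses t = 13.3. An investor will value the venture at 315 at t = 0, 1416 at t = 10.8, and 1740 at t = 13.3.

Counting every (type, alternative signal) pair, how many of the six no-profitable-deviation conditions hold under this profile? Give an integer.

Weak (own payoff 315): to t=10.8 gives 1416 − 196×10.8 = -700.8 → no gain ✓; to t=13.3 gives 1740 − 196×13.3 = -866.8 → no gain ✓.
Strong (own payoff 1740 − 26×13.3 = 1394.2): to t=0 gives 315 → no gain ✓; to t=10.8 gives 1416 − 26×10.8 = 1135.2 → no gain ✓.
Moderate (own payoff 1416 − 67×10.8 = 692.4): to t=0 gives 315 → no gain ✓; to t=13.3 gives 1740 − 67×13.3 = 848.9 → profitable ✗.
5 of the 6 constraints hold; not an equilibrium.

5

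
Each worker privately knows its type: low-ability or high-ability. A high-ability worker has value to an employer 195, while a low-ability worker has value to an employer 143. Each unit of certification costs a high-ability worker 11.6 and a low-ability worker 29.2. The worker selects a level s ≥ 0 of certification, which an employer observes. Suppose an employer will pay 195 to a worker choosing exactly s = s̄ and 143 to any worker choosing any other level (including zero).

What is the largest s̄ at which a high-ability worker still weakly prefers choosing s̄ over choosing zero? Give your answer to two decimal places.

4.48

Choosing s̄ yields the high-ability type 195 − 11.6·s̄; choosing zero yields 143.
The high-ability type is indifferent at 195 − 11.6·s̄ = 143, i.e. s̄ = (195 − 143) / 11.6 ≈ 4.48.
For any s̄ above 4.48 the high-ability type would rather pool at zero, so separation collapses.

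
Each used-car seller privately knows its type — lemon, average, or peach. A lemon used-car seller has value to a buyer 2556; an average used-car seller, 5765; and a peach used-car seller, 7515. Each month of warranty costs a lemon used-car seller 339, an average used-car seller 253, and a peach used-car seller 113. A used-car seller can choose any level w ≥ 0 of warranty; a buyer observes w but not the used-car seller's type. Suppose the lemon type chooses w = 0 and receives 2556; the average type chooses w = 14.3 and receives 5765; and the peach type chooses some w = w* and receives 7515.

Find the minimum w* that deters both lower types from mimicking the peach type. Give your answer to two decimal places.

Average type (on-path payoff 5765 − 253×14.3 = 2147.1) won't mimic when 2147.1 ≥ 7515 − 253·w*, i.e. w* ≥ 21.22.
Lemon type (on-path payoff 2556) won't mimic when 2556 ≥ 7515 − 339·w*, i.e. w* ≥ 14.63.
Both must hold, so w* = max(14.63, 21.22) = 21.22. The average type's constraint binds.

21.22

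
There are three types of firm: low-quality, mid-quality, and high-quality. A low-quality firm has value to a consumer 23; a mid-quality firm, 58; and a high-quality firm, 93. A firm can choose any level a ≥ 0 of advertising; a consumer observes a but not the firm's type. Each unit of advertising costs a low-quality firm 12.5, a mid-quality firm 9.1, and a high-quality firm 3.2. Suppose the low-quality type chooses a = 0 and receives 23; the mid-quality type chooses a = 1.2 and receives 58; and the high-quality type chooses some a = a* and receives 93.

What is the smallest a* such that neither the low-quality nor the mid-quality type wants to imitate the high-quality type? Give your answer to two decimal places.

5.60

Mid-quality type (on-path payoff 58 − 9.1×1.2 = 47.08) won't mimic when 47.08 ≥ 93 − 9.1·a*, i.e. a* ≥ 5.05.
Low-quality type (on-path payoff 23) won't mimic when 23 ≥ 93 − 12.5·a*, i.e. a* ≥ 5.60.
Both must hold, so a* = max(5.60, 5.05) = 5.60. The low-quality type's constraint binds.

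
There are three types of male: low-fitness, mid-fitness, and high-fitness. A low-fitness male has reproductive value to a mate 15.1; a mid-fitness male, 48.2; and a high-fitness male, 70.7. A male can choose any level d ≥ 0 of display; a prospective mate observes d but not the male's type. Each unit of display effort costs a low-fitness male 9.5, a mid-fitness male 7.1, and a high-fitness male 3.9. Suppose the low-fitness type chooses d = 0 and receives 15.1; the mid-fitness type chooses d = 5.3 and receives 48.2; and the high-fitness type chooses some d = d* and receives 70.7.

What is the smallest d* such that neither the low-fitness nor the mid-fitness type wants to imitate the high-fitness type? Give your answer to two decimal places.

8.47

Low-fitness type (on-path payoff 15.1) won't mimic when 15.1 ≥ 70.7 − 9.5·d*, i.e. d* ≥ 5.85.
Mid-fitness type (on-path payoff 48.2 − 7.1×5.3 = 10.57) won't mimic when 10.57 ≥ 70.7 − 7.1·d*, i.e. d* ≥ 8.47.
Both must hold, so d* = max(5.85, 8.47) = 8.47. The mid-fitness type's constraint binds.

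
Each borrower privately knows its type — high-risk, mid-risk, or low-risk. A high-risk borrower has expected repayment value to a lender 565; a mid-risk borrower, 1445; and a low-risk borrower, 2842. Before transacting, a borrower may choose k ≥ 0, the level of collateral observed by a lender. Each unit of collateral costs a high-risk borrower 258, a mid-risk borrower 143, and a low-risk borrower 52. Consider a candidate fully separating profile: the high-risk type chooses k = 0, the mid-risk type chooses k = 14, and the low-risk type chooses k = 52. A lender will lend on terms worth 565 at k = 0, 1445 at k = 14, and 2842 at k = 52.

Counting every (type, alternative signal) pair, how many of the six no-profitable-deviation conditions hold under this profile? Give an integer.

3

High-risk (own payoff 565): to k=14 gives 1445 − 258×14 = -2167 → no gain ✓; to k=52 gives 2842 − 258×52 = -10574 → no gain ✓.
Mid-risk (own payoff 1445 − 143×14 = -557): to k=0 gives 565 → profitable ✗; to k=52 gives 2842 − 143×52 = -4594 → no gain ✓.
Low-risk (own payoff 2842 − 52×52 = 138): to k=0 gives 565 → profitable ✗; to k=14 gives 1445 − 52×14 = 717 → profitable ✗.
3 of the 6 constraints hold; not an equilibrium.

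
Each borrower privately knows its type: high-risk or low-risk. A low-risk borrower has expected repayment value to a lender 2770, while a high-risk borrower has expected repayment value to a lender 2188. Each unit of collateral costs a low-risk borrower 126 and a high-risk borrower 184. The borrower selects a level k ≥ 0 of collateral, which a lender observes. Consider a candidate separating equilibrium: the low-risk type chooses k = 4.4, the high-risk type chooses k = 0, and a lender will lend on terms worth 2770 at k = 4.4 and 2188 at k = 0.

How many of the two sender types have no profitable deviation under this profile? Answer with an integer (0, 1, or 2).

High-risk type: stay at 0 → 2188; mimic → 2770 − 184 × 4.4 = 1960.4. IC holds (2188 ≥ 1960.4).
Low-risk type: signal → 2770 − 126 × 4.4 = 2215.6; deviate to 0 → 2188. IC holds (2215.6 ≥ 2188).
2 of 2 constraints hold, so this is a separating equilibrium.

2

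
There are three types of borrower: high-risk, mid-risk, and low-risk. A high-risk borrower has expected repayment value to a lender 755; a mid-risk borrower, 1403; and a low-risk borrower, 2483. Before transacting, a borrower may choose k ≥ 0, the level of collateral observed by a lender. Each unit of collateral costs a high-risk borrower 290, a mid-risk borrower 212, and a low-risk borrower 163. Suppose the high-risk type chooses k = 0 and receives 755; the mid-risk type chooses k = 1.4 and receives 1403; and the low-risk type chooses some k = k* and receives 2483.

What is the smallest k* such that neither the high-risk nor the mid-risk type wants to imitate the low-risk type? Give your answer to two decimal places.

High-risk type (on-path payoff 755) won't mimic when 755 ≥ 2483 − 290·k*, i.e. k* ≥ 5.96.
Mid-risk type (on-path payoff 1403 − 212×1.4 = 1106.2) won't mimic when 1106.2 ≥ 2483 − 212·k*, i.e. k* ≥ 6.49.
Both must hold, so k* = max(5.96, 6.49) = 6.49. The mid-risk type's constraint binds.

6.49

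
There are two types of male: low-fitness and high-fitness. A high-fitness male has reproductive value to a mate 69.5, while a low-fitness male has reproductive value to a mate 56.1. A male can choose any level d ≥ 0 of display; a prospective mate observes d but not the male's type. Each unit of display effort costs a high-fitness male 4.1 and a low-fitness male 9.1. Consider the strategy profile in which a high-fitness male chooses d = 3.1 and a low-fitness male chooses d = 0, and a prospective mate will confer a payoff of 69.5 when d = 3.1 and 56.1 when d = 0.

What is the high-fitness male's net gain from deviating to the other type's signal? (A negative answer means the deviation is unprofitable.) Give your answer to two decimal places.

Playing d = 3.1 the high-fitness male receives 69.5 − 4.1 × 3.1 = 56.79.
Deviating to d = 0 yields 56.1 instead.
Gain from deviating: 56.1 − 56.79 = -0.69.
The gain is negative, so the high-fitness type's incentive-compatibility constraint is satisfied.

-0.69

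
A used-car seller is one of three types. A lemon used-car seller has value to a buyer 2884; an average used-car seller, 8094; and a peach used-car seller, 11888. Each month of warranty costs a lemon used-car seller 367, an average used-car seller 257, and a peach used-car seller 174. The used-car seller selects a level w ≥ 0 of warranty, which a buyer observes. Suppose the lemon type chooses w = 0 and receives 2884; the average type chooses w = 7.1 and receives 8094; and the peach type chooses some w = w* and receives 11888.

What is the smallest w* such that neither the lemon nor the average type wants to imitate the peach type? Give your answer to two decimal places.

Average type (on-path payoff 8094 − 257×7.1 = 6269.3) won't mimic when 6269.3 ≥ 11888 − 257·w*, i.e. w* ≥ 21.86.
Lemon type (on-path payoff 2884) won't mimic when 2884 ≥ 11888 − 367·w*, i.e. w* ≥ 24.53.
Both must hold, so w* = max(24.53, 21.86) = 24.53. The lemon type's constraint binds.

24.53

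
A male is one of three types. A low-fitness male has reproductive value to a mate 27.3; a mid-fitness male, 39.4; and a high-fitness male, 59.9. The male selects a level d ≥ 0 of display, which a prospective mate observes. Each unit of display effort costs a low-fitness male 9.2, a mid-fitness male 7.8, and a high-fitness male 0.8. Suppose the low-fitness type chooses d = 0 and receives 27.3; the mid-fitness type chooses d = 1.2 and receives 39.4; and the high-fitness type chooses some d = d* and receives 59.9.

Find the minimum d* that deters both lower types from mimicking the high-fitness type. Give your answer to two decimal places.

Low-fitness type (on-path payoff 27.3) won't mimic when 27.3 ≥ 59.9 − 9.2·d*, i.e. d* ≥ 3.54.
Mid-fitness type (on-path payoff 39.4 − 7.8×1.2 = 30.04) won't mimic when 30.04 ≥ 59.9 − 7.8·d*, i.e. d* ≥ 3.83.
Both must hold, so d* = max(3.54, 3.83) = 3.83. The mid-fitness type's constraint binds.

3.83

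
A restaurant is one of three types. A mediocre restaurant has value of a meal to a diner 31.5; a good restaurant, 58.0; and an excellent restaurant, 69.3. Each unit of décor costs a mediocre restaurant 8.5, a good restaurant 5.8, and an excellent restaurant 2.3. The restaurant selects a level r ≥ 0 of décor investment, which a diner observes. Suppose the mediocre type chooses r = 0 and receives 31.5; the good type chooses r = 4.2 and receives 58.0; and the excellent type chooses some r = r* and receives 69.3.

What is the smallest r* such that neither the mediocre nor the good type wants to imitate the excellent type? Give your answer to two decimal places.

Mediocre type (on-path payoff 31.5) won't mimic when 31.5 ≥ 69.3 − 8.5·r*, i.e. r* ≥ 4.45.
Good type (on-path payoff 58.0 − 5.8×4.2 = 33.64) won't mimic when 33.64 ≥ 69.3 − 5.8·r*, i.e. r* ≥ 6.15.
Both must hold, so r* = max(4.45, 6.15) = 6.15. The good type's constraint binds.

6.15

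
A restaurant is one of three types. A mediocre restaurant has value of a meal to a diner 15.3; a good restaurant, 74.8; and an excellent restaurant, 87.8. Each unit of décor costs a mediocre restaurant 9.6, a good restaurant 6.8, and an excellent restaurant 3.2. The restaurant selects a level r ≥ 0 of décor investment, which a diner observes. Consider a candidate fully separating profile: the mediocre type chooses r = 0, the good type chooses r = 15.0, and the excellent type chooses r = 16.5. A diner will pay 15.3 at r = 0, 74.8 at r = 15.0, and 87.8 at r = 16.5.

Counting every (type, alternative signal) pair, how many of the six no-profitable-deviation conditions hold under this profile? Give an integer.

Mediocre (own payoff 15.3): to r=15.0 gives 74.8 − 9.6×15.0 = -69.2 → no gain ✓; to r=16.5 gives 87.8 − 9.6×16.5 = -70.6 → no gain ✓.
Excellent (own payoff 87.8 − 3.2×16.5 = 35): to r=0 gives 15.3 → no gain ✓; to r=15.0 gives 74.8 − 3.2×15.0 = 26.8 → no gain ✓.
Good (own payoff 74.8 − 6.8×15.0 = -27.2): to r=0 gives 15.3 → profitable ✗; to r=16.5 gives 87.8 − 6.8×16.5 = -24.4 → profitable ✗.
4 of the 6 constraints hold; not an equilibrium.

4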